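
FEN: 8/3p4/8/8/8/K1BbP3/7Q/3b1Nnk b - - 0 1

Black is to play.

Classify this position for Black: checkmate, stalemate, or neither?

checkmate

Black to move; black king on h1.
In check: yes, from the white queen on h2.
King squares — g1: own knight; g2: attacked by Qh2; h2: attacked by Nf1.
Legal moves for Black: none.
In check with no legal moves → checkmate.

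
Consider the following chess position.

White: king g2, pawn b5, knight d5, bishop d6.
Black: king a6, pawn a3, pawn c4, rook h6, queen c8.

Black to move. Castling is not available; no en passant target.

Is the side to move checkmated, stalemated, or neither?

Black to move; black king on a6.
In check: yes, from the white pawn on b5.
Legal moves for Black: Kb7, Ka7, Kxb5, Ka5.
Black is in check but has 4 legal moves → neither.

neither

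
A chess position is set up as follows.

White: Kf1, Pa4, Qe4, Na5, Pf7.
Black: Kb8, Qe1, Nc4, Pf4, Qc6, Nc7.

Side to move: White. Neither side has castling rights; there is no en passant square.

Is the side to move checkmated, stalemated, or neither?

White to move; white king on f1.
In check: yes, from the black queen on e1.
King squares — e1: available; g1: attacked by Qe1; e2: attacked by Qe1; f2: attacked by Qe1; g2: available.
Legal moves for White: Kg2, Kxe1, Qxe1.
White is in check but has 3 legal moves → neither.

neither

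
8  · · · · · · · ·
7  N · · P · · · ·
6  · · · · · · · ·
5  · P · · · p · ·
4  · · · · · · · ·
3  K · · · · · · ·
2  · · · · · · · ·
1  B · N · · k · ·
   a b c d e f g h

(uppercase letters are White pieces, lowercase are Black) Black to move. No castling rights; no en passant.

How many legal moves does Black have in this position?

Black to move; king on f1.
In check: no.
Legal moves: Kg2, Kf2, Kg1, Ke1, f4.
Count: 5.

5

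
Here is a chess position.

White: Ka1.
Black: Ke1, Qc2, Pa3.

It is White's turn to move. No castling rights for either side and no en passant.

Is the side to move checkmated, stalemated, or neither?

White to move; white king on a1.
In check: no.
King squares — b1: attacked by Qc2; a2: attacked by Qc2; b2: attacked by Qc2.
Legal moves for White: none.
Not in check and no legal moves → stalemate.

stalemate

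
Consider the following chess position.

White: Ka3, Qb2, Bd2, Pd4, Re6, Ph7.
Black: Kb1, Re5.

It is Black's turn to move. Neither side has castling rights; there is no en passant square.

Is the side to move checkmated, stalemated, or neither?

Black to move; black king on b1.
In check: yes, from the white queen on b2.
King squares — a1: attacked by Qb2; c1: attacked by Qb2; a2: attacked by Qb2; b2: attacked by Ka3; c2: attacked by Qb2.
Legal moves for Black: none.
In check with no legal moves → checkmate.

checkmate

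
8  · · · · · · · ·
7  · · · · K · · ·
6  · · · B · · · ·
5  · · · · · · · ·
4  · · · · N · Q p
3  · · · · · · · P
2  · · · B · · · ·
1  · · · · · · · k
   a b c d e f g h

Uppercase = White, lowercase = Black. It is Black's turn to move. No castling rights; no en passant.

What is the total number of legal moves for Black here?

Black to move; king on h1.
In check: no.
Legal moves: none.
Count: 0.

0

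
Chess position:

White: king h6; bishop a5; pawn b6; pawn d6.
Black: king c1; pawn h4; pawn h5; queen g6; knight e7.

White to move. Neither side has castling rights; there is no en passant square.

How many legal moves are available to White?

0

White to move; king on h6.
In check: yes, from the black queen on g6.
Legal moves: none.
Count: 0.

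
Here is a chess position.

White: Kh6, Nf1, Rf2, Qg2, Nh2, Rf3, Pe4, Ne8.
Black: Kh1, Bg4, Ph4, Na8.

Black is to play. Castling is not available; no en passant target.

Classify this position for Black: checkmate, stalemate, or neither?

Black to move; black king on h1.
In check: yes, from the white queen on g2.
King squares — g1: attacked by Qg2; g2: attacked by Rf2; h2: attacked by Nf1.
Legal moves for Black: none.
In check with no legal moves → checkmate.

checkmate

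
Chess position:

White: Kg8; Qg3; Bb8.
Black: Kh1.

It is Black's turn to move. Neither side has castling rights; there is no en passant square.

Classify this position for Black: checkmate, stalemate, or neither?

Black to move; black king on h1.
In check: no.
King squares — g1: attacked by Qg3; g2: attacked by Qg3; h2: attacked by Qg3.
Legal moves for Black: none.
Not in check and no legal moves → stalemate.

stalemate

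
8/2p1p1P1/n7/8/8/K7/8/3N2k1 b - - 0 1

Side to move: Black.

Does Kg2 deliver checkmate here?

After Kg2: white king on a3; in check: no.
White is not in check, so this cannot be checkmate.

no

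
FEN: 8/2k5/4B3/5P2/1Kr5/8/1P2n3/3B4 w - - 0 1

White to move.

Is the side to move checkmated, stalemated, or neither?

neither

White to move; white king on b4.
In check: yes, from the black rook on c4.
King squares — a3: available; b3: available; c3: attacked by Ne2; a4: attacked by Rc4; c4: available; a5: available; b5: available; c5: attacked by Rc4.
Legal moves for White: Kb5, Ka5, Kxc4, Kb3, Ka3, Bxc4.
White is in check but has 6 legal moves → neither.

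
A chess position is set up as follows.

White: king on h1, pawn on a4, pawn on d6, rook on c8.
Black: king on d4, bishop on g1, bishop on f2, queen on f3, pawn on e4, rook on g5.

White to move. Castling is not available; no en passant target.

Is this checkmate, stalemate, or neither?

checkmate

White to move; white king on h1.
In check: yes, from the black queen on f3.
King squares — g1: attacked by Bf2; g2: attacked by Qf3; h2: attacked by Bg1.
Legal moves for White: none.
In check with no legal moves → checkmate.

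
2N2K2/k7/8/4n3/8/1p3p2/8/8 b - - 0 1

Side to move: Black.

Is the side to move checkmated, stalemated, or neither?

neither

Black to move; black king on a7.
In check: yes, from the white knight on c8.
King squares — a6: available; b6: attacked by Nc8; b7: available; a8: available; b8: available.
Legal moves for Black: Kb8, Ka8, Kb7, Ka6.
Black is in check but has 4 legal moves → neither.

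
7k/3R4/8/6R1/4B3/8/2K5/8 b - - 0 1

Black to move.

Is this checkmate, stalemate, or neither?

stalemate

Black to move; black king on h8.
In check: no.
King squares — g7: attacked by Rg5; h7: attacked by Be4; g8: attacked by Rg5.
Legal moves for Black: none.
Not in check and no legal moves → stalemate.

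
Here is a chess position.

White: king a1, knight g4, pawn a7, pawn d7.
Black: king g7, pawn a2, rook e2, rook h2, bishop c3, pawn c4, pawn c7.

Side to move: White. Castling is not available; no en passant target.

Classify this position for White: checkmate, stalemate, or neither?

checkmate

White to move; white king on a1.
In check: yes, from the black bishop on c3.
King squares — b1: attacked by Pa2; a2: attacked by Re2; b2: attacked by Re2.
Legal moves for White: none.
In check with no legal moves → checkmate.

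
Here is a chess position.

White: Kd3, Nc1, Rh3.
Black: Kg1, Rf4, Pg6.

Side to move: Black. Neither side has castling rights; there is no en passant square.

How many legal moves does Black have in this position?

18

Black to move; king on g1.
In check: no.
Legal moves: Rf8, Rf7, Rf6, Rf5, Rh4, Rg4, Re4, Rd4+, Rc4, Rb4, Ra4, Rf3+, Rf2, Rf1, Kg2, Kf2, Kf1, g5.
Count: 18.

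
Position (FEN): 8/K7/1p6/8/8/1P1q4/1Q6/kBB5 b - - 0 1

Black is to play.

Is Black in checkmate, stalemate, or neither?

checkmate

Black to move; black king on a1.
In check: yes, from the white queen on b2.
King squares — b1: attacked by Qb2; a2: attacked by Bb1; b2: attacked by Bc1.
Legal moves for Black: none.
In check with no legal moves → checkmate.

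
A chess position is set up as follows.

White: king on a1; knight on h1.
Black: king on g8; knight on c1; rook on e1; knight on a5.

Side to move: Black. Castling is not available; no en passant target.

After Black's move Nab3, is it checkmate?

no

After Nab3: white king on a1; in check: yes, from the black knight on b3.
White has 2 legal replies: Kb2, Kb1.
In check but a legal move exists → not checkmate.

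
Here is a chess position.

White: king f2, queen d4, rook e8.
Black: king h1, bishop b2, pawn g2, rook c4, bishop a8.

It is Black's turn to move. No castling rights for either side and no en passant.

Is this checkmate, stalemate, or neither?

Black to move; black king on h1.
In check: no.
Legal moves for Black include: Bb7, Bc6, Bd5, Be4, Bf3, Rc8, Rc7, Rc6, Rc5, Rxd4, Rb4, Ra4, Rc3, Rc2+, Rc1, Bxd4+, Bc3, Ba3, ... (list truncated; more exist).
Black has legal moves and is not in check → neither.

neither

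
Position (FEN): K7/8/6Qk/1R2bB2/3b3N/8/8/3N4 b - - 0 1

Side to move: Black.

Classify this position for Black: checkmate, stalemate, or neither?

Black to move; black king on h6.
In check: yes, from the white queen on g6.
King squares — g5: attacked by Qg6; h5: attacked by Qg6; g6: attacked by Nh4; g7: attacked by Qg6; h7: attacked by Qg6.
Legal moves for Black: none.
In check with no legal moves → checkmate.

checkmate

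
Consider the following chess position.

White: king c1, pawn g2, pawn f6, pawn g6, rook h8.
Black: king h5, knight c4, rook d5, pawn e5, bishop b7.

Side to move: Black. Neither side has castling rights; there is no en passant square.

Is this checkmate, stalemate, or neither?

neither

Black to move; black king on h5.
In check: yes, from the white rook on h8.
Legal moves for Black: Kxg6, Kg5, Kg4.
Black is in check but has 3 legal moves → neither.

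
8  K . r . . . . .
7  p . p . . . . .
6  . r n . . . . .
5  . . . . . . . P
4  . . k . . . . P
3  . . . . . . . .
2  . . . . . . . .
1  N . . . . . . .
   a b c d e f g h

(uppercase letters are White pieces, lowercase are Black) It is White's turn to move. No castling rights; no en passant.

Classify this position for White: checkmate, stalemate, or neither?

checkmate

White to move; white king on a8.
In check: yes, from the black rook on c8.
King squares — a7: attacked by Nc6; b7: attacked by Rb6; b8: attacked by Rb6.
Legal moves for White: none.
In check with no legal moves → checkmate.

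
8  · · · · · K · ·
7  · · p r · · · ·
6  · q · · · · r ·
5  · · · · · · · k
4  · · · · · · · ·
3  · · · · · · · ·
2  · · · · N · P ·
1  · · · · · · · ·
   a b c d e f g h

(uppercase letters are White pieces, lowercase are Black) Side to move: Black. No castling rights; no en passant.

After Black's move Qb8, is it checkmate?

yes

After Qb8: white king on f8; in check: yes, from the black queen on b8.
King squares — e7: attacked by Rd7; f7: attacked by Rd7; g7: attacked by Rg6; e8: attacked by Qb8; g8: attacked by Rg6.
White has no legal moves → checkmate.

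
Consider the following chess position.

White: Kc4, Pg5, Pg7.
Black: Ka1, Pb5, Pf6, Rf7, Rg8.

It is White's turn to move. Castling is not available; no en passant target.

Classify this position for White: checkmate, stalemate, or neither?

neither

White to move; white king on c4.
In check: yes, from the black pawn on b5.
King squares — b3: available; c3: available; d3: available; b4: available; d4: available; b5: available; c5: available; d5: available.
Legal moves for White: Kd5, Kc5, Kxb5, Kd4, Kb4, Kd3, Kc3, Kb3.
White is in check but has 8 legal moves → neither.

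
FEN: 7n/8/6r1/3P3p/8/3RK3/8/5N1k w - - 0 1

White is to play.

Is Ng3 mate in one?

no

After Ng3: black king on h1; in check: yes, from the white knight on g3.
Black has 4 legal replies: Kh2, Kg2, Kg1, Rxg3+.
In check but a legal move exists → not checkmate.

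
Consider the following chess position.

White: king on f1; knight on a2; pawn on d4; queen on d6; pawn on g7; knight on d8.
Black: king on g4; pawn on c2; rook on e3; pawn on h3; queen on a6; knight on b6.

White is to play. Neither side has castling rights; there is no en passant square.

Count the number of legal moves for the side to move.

2

White to move; king on f1.
In check: yes, from the black queen on a6.
Legal moves: Kf2, Kg1.
Count: 2.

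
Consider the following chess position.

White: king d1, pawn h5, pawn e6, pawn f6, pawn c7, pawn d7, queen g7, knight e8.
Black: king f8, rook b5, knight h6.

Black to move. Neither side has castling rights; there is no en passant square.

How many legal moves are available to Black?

0

Black to move; king on f8.
In check: yes, from the white queen on g7.
Legal moves: none.
Count: 0.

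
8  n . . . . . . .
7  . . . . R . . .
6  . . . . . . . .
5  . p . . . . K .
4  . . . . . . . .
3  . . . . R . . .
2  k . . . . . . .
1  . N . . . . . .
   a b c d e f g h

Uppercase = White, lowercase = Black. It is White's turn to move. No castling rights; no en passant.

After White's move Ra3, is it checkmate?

no

After Ra3: black king on a2; in check: yes, from the white rook on a3.
Black has 2 legal replies: Kb2, Kxb1.
In check but a legal move exists → not checkmate.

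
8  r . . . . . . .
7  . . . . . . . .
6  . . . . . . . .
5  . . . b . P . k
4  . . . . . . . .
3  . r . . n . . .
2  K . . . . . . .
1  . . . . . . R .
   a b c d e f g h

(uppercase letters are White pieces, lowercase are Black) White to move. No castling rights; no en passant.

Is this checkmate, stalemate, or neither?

checkmate

White to move; white king on a2.
In check: yes, from the black rook on a8.
King squares — a1: attacked by Ra8; b1: attacked by Rb3; b2: attacked by Rb3; a3: attacked by Rb3; b3: attacked by Bd5.
Legal moves for White: none.
In check with no legal moves → checkmate.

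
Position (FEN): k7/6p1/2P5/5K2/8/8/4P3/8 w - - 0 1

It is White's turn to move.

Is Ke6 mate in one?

no

After Ke6: black king on a8; in check: no.
Black is not in check, so this cannot be checkmate.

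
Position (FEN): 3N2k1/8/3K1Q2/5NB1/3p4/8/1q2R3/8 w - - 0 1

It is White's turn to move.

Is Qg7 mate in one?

yes

After Qg7: black king on g8; in check: yes, from the white queen on g7.
King squares — f7: attacked by Qg7; g7: attacked by Nf5; h7: attacked by Qg7; f8: attacked by Qg7; h8: attacked by Qg7.
Black has no legal moves → checkmate.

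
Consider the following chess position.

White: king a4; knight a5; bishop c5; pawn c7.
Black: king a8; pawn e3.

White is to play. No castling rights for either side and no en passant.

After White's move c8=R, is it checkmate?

yes

After c8=R: black king on a8; in check: yes, from the white rook on c8.
King squares — a7: attacked by Bc5; b7: attacked by Na5; b8: attacked by Rc8.
Black has no legal moves → checkmate.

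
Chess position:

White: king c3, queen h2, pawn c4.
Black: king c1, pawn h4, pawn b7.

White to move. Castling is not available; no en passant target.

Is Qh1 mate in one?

After Qh1: black king on c1; in check: yes, from the white queen on h1.
King squares — b1: attacked by Qh1; d1: attacked by Qh1; b2: attacked by Kc3; c2: attacked by Kc3; d2: attacked by Kc3.
Black has no legal moves → checkmate.

yes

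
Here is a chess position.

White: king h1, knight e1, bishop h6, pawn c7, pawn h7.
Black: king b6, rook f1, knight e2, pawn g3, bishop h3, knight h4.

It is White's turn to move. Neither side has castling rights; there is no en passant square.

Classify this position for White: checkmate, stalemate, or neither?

checkmate

White to move; white king on h1.
In check: yes, from the black rook on f1.
King squares — g1: attacked by Rf1; g2: attacked by Bh3; h2: attacked by Pg3.
Legal moves for White: none.
In check with no legal moves → checkmate.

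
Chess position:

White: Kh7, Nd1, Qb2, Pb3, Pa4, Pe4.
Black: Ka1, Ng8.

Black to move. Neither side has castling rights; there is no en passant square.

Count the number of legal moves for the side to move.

Black to move; king on a1.
In check: yes, from the white queen on b2.
Legal moves: none.
Count: 0.

0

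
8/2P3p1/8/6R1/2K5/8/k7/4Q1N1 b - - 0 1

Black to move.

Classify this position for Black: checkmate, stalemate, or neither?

Black to move; black king on a2.
In check: no.
Legal moves for Black: Ka3, Kb2, g6.
Black has 3 legal moves and is not in check → neither.

neither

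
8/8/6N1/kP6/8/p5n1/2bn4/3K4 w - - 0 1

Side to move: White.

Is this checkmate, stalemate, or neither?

neither

White to move; white king on d1.
In check: yes, from the black bishop on c2.
King squares — c1: available; e1: available; c2: available; d2: available; e2: attacked by Ng3.
Legal moves for White: Kxd2, Kxc2, Ke1, Kc1.
White is in check but has 4 legal moves → neither.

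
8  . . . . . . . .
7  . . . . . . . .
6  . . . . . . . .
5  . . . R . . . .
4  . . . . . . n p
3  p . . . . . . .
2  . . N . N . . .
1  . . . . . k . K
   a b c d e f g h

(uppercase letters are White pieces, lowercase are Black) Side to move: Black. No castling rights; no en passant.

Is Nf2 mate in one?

no

After Nf2: white king on h1; in check: yes, from the black knight on f2.
White has 1 legal reply: Kh2.
In check but a legal move exists → not checkmate.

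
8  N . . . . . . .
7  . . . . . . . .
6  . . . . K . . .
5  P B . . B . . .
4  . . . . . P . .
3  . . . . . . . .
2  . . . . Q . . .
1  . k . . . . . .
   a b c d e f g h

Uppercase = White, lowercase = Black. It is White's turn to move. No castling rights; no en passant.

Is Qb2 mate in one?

After Qb2: black king on b1; in check: yes, from the white queen on b2.
King squares — a1: attacked by Qb2; c1: attacked by Qb2; a2: attacked by Qb2; b2: attacked by Be5; c2: attacked by Qb2.
Black has no legal moves → checkmate.

yes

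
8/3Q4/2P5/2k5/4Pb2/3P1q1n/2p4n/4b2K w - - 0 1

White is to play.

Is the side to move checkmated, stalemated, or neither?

White to move; white king on h1.
In check: yes, from the black queen on f3.
King squares — g1: attacked by Nh3; g2: attacked by Qf3; h2: attacked by Bf4.
Legal moves for White: none.
In check with no legal moves → checkmate.

checkmate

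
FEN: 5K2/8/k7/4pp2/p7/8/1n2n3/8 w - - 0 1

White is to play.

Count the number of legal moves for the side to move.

5

White to move; king on f8.
In check: no.
Legal moves: Kg8, Ke8, Kg7, Kf7, Ke7.
Count: 5.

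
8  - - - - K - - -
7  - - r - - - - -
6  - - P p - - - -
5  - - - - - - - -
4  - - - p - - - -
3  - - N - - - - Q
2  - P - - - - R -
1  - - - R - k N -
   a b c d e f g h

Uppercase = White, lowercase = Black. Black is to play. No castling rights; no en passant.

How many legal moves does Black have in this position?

Black to move; king on f1.
In check: yes, from the white rook on d1.
Legal moves: none.
Count: 0.

0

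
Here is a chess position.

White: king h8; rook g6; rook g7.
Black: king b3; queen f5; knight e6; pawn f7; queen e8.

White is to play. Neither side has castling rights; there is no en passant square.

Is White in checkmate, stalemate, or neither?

White to move; white king on h8.
In check: yes, from the black queen on e8.
Legal moves for White: Kh7, Rg8.
White is in check but has 2 legal moves → neither.

neither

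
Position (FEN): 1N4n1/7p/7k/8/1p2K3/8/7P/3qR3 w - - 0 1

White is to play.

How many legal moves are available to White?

White to move; king on e4.
In check: no.
Legal moves: Nd7, Nc6, Na6, Kf5, Ke5, Kf4, Ke3, Re3, Re2, Rh1, Rg1, Rf1, Rxd1, h3, h4.
Count: 15.

15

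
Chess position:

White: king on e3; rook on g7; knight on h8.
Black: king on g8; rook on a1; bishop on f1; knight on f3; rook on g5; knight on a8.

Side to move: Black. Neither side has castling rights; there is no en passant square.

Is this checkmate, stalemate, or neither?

neither

Black to move; black king on g8.
In check: yes, from the white rook on g7.
King squares — f7: attacked by Rg7; g7: available; h7: attacked by Rg7; f8: available; h8: available.
Legal moves for Black: Kxh8, Kf8, Kxg7, Rxg7.
Black is in check but has 4 legal moves → neither.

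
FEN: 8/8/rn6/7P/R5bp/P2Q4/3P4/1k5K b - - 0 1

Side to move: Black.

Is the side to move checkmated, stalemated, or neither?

Black to move; black king on b1.
In check: yes, from the white queen on d3.
Legal moves for Black: Kb2, Ka2, Kc1, Ka1.
Black is in check but has 4 legal moves → neither.

neither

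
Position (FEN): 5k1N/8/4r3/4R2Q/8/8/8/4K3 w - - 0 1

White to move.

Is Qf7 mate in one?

After Qf7: black king on f8; in check: yes, from the white queen on f7.
King squares — e7: attacked by Qf7; f7: attacked by Nh8; g7: attacked by Qf7; e8: attacked by Qf7; g8: attacked by Qf7.
Black has no legal moves → checkmate.

yes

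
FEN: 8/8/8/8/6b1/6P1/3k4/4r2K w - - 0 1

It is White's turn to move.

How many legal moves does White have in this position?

White to move; king on h1.
In check: yes, from the black rook on e1.
Legal moves: Kh2, Kg2.
Count: 2.

2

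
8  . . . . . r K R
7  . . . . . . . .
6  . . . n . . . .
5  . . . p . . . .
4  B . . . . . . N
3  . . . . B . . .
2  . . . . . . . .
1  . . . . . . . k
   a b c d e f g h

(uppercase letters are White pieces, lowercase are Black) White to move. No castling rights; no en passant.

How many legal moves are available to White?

White to move; king on g8.
In check: yes, from the black rook on f8.
Legal moves: Kxf8, Kh7, Kg7.
Count: 3.

3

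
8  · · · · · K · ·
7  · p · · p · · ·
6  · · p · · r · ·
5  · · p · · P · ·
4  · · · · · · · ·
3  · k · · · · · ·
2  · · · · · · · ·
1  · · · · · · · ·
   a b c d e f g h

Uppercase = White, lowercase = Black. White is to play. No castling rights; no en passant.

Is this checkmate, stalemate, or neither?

neither

White to move; white king on f8.
In check: yes, from the black rook on f6.
King squares — e7: available; f7: attacked by Rf6; g7: available; e8: available; g8: available.
Legal moves for White: Kg8, Ke8, Kg7, Kxe7.
White is in check but has 4 legal moves → neither.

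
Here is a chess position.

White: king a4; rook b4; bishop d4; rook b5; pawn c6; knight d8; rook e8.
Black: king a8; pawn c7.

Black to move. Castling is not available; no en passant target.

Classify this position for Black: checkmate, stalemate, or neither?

stalemate

Black to move; black king on a8.
In check: no.
King squares — a7: attacked by Bd4; b7: attacked by Rb5; b8: attacked by Rb5.
Legal moves for Black: none.
Not in check and no legal moves → stalemate.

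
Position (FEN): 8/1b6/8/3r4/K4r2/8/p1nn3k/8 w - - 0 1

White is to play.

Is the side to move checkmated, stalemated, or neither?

White to move; white king on a4.
In check: yes, from the black rook on f4.
King squares — a3: attacked by Nc2; b3: attacked by Nd2; b4: attacked by Nc2; a5: attacked by Rd5; b5: attacked by Rd5.
Legal moves for White: none.
In check with no legal moves → checkmate.

checkmate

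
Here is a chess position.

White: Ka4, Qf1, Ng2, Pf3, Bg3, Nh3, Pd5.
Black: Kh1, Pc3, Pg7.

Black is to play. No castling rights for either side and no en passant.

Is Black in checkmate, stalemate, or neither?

checkmate

Black to move; black king on h1.
In check: yes, from the white queen on f1.
King squares — g1: attacked by Qf1; g2: attacked by Qf1; h2: attacked by Bg3.
Legal moves for Black: none.
In check with no legal moves → checkmate.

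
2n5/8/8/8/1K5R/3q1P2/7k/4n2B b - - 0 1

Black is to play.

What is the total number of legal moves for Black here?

Black to move; king on h2.
In check: yes, from the white rook on h4.
Legal moves: Kg3, Kg1.
Count: 2.

2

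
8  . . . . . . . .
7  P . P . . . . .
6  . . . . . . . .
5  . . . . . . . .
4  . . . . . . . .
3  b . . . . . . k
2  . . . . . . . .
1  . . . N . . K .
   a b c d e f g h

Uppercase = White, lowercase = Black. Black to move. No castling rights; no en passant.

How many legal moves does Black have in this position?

10

Black to move; king on h3.
In check: no.
Legal moves: Kh4, Kg4, Kg3, Bf8, Be7, Bd6, Bc5+, Bb4, Bb2, Bc1.
Count: 10.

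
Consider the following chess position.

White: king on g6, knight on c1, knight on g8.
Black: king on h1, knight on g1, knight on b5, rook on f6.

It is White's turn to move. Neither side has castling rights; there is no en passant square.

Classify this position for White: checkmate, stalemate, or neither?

neither

White to move; white king on g6.
In check: yes, from the black rook on f6.
King squares — f5: attacked by Rf6; g5: available; h5: available; f6: available; h6: attacked by Rf6; f7: attacked by Rf6; g7: available; h7: available.
Legal moves for White: Kh7, Kg7, Kxf6, Kh5, Kg5, Nxf6.
White is in check but has 6 legal moves → neither.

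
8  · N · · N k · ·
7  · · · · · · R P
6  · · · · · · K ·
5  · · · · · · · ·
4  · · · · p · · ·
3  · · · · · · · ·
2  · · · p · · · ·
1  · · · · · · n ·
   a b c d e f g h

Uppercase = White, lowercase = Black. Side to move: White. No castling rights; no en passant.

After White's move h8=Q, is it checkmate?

yes

After h8=Q: black king on f8; in check: yes, from the white queen on h8.
King squares — e7: attacked by Rg7; f7: attacked by Kg6; g7: attacked by Kg6; e8: attacked by Qh8; g8: attacked by Rg7.
Black has no legal moves → checkmate.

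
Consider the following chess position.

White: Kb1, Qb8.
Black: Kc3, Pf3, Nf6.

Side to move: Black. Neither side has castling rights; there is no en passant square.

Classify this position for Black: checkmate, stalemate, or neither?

neither

Black to move; black king on c3.
In check: no.
Legal moves for Black: Ng8, Ne8, Nh7, Nd7, Nh5, Nd5, Ng4, Ne4, Kd4, Kc4, Kd3, Kd2, f2.
Black has 13 legal moves and is not in check → neither.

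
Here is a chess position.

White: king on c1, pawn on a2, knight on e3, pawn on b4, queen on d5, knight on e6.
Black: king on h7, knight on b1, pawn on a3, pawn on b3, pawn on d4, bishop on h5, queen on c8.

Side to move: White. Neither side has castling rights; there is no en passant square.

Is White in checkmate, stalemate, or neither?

neither

White to move; white king on c1.
In check: yes, from the black queen on c8.
King squares — b1: available; d1: attacked by Bh5; b2: attacked by Pa3; c2: attacked by Pb3; d2: attacked by Nb1.
Legal moves for White: Kxb1, Nc7, Nc5, Qc6, Qc5, Qc4, Nc4, Nc2.
White is in check but has 8 legal moves → neither.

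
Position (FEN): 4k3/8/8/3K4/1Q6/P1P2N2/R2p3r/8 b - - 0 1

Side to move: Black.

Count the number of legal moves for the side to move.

Black to move; king on e8.
In check: no.
Legal moves: Kd8, Kf7, Kd7, Rh8, Rh7, Rh6, Rh5+, Rh4, Rh3, Rg2, Rf2, Re2, Rh1, d1=Q+, d1=R+, d1=B, d1=N.
Count: 17.

17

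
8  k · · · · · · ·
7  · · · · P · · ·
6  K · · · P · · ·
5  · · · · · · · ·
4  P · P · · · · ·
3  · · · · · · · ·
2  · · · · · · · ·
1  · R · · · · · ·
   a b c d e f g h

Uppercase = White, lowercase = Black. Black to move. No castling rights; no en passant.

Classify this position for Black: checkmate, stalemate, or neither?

Black to move; black king on a8.
In check: no.
King squares — a7: attacked by Ka6; b7: attacked by Rb1; b8: attacked by Rb1.
Legal moves for Black: none.
Not in check and no legal moves → stalemate.

stalemate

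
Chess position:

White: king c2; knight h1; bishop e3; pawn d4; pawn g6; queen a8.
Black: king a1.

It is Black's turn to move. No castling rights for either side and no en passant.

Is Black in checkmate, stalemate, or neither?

Black to move; black king on a1.
In check: yes, from the white queen on a8.
King squares — b1: attacked by Kc2; a2: attacked by Qa8; b2: attacked by Kc2.
Legal moves for Black: none.
In check with no legal moves → checkmate.

checkmate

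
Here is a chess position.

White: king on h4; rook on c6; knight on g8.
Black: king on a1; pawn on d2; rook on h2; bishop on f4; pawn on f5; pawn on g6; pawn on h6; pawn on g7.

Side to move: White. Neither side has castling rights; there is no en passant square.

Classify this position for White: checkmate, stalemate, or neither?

checkmate

White to move; white king on h4.
In check: yes, from the black rook on h2.
King squares — g3: attacked by Bf4; h3: attacked by Rh2; g4: attacked by Pf5; g5: attacked by Bf4; h5: attacked by Rh2.
Legal moves for White: none.
In check with no legal moves → checkmate.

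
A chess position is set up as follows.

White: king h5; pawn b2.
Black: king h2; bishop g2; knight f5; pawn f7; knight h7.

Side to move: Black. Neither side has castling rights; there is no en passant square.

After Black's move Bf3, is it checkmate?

yes

After Bf3: white king on h5; in check: yes, from the black bishop on f3.
King squares — g4: attacked by Bf3; h4: attacked by Nf5; g5: attacked by Nh7; g6: attacked by Pf7; h6: attacked by Nf5.
White has no legal moves → checkmate.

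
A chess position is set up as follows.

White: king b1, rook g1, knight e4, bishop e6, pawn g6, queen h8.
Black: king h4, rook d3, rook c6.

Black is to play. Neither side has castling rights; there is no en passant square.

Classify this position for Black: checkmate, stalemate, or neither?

checkmate

Black to move; black king on h4.
In check: yes, from the white queen on h8.
King squares — g3: attacked by Rg1; h3: attacked by Be6; g4: attacked by Rg1; g5: attacked by Rg1; h5: attacked by Qh8.
Legal moves for Black: none.
In check with no legal moves → checkmate.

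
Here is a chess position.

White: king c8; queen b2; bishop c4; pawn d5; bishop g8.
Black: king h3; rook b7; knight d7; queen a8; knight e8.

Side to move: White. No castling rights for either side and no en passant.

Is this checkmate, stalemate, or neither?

checkmate

White to move; white king on c8.
In check: yes, from the black queen on a8.
King squares — b7: attacked by Qa8; c7: attacked by Rb7; d7: attacked by Rb7; b8: attacked by Rb7; d8: attacked by Qa8.
Legal moves for White: none.
In check with no legal moves → checkmate.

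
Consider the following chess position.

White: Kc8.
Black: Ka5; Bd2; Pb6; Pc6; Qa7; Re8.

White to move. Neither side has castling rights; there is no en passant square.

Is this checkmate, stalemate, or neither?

White to move; white king on c8.
In check: yes, from the black rook on e8.
King squares — b7: attacked by Qa7; c7: attacked by Qa7; d7: attacked by Qa7; b8: attacked by Qa7; d8: attacked by Re8.
Legal moves for White: none.
In check with no legal moves → checkmate.

checkmate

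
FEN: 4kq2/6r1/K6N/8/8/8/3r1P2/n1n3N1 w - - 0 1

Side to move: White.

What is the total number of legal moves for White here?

White to move; king on a6.
In check: no.
Legal moves: Ng8, Nf7, Nf5, Ng4, Kb6, Kb5, Ka5, Nh3, Nf3, Ne2, f3, f4.
Count: 12.

12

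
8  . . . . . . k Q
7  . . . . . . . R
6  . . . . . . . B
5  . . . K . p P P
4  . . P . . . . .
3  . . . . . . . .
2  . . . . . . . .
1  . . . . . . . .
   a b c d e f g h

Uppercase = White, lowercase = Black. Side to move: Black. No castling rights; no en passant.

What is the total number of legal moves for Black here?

0

Black to move; king on g8.
In check: yes, from the white queen on h8.
Legal moves: none.
Count: 0.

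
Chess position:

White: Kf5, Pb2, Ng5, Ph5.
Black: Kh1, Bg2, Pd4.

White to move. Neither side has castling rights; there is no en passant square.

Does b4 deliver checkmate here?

After b4: black king on h1; in check: no.
Black is not in check, so this cannot be checkmate.

no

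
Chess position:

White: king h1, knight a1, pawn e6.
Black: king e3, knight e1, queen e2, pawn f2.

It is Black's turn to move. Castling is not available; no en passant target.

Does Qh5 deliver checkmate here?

yes

After Qh5: white king on h1; in check: yes, from the black queen on h5.
King squares — g1: attacked by Pf2; g2: attacked by Ne1; h2: attacked by Qh5.
White has no legal moves → checkmate.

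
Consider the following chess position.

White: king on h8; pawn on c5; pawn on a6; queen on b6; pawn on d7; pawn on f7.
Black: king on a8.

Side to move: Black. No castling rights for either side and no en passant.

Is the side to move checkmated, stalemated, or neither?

Black to move; black king on a8.
In check: no.
King squares — a7: attacked by Qb6; b7: attacked by Pa6; b8: attacked by Qb6.
Legal moves for Black: none.
Not in check and no legal moves → stalemate.

stalemate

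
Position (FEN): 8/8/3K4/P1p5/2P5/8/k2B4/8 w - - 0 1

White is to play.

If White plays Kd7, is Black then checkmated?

After Kd7: black king on a2; in check: no.
Black is not in check, so this cannot be checkmate.

no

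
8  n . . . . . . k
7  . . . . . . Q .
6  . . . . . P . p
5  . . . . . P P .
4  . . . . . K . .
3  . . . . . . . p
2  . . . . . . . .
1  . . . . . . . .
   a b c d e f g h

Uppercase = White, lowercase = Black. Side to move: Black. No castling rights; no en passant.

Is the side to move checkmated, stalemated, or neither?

checkmate

Black to move; black king on h8.
In check: yes, from the white queen on g7.
King squares — g7: attacked by Pf6; h7: attacked by Qg7; g8: attacked by Qg7.
Legal moves for Black: none.
In check with no legal moves → checkmate.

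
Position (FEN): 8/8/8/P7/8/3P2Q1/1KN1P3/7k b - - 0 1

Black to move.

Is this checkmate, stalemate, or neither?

Black to move; black king on h1.
In check: no.
King squares — g1: attacked by Qg3; g2: attacked by Qg3; h2: attacked by Qg3.
Legal moves for Black: none.
Not in check and no legal moves → stalemate.

stalemate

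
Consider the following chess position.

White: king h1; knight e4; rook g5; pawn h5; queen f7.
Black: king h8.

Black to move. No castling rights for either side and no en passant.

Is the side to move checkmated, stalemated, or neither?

Black to move; black king on h8.
In check: no.
King squares — g7: attacked by Rg5; h7: attacked by Qf7; g8: attacked by Rg5.
Legal moves for Black: none.
Not in check and no legal moves → stalemate.

stalemate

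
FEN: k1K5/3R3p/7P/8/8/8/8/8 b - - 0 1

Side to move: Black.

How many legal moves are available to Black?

Black to move; king on a8.
In check: no.
Legal moves: none.
Count: 0.

0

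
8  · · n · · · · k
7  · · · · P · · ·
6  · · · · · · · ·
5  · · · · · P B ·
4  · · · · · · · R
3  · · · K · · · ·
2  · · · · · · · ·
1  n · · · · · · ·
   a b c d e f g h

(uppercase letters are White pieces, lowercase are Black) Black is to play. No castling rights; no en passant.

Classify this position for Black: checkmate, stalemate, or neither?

Black to move; black king on h8.
In check: yes, from the white rook on h4.
Legal moves for Black: Kg8, Kg7.
Black is in check but has 2 legal moves → neither.

neither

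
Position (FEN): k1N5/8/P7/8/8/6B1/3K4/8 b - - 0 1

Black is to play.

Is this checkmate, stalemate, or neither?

stalemate

Black to move; black king on a8.
In check: no.
King squares — a7: attacked by Nc8; b7: attacked by Pa6; b8: attacked by Bg3.
Legal moves for Black: none.
Not in check and no legal moves → stalemate.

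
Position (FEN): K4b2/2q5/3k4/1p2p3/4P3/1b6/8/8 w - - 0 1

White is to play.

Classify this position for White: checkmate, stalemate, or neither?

White to move; white king on a8.
In check: no.
King squares — a7: attacked by Qc7; b7: attacked by Qc7; b8: attacked by Qc7.
Legal moves for White: none.
Not in check and no legal moves → stalemate.

stalemate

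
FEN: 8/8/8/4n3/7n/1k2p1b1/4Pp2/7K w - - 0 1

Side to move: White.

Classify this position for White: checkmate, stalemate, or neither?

White to move; white king on h1.
In check: no.
King squares — g1: attacked by Pf2; g2: attacked by Nh4; h2: attacked by Bg3.
Legal moves for White: none.
Not in check and no legal moves → stalemate.

stalemate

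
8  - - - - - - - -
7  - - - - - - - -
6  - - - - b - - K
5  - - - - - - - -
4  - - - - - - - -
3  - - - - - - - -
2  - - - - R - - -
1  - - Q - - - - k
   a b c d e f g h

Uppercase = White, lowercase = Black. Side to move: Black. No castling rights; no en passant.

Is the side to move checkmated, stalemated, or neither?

checkmate

Black to move; black king on h1.
In check: yes, from the white queen on c1.
King squares — g1: attacked by Qc1; g2: attacked by Re2; h2: attacked by Re2.
Legal moves for Black: none.
In check with no legal moves → checkmate.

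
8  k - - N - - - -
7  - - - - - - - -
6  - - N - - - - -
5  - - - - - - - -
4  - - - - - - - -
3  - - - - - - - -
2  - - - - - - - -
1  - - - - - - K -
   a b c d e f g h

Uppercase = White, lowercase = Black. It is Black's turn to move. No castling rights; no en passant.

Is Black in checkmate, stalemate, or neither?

stalemate

Black to move; black king on a8.
In check: no.
King squares — a7: attacked by Nc6; b7: attacked by Nd8; b8: attacked by Nc6.
Legal moves for Black: none.
Not in check and no legal moves → stalemate.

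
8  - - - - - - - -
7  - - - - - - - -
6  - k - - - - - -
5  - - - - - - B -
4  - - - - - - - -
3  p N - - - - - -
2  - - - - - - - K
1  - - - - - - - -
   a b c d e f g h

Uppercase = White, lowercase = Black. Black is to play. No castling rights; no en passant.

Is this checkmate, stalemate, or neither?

Black to move; black king on b6.
In check: no.
Legal moves for Black: Kc7, Kb7, Ka7, Kc6, Ka6, Kb5, a2.
Black has 7 legal moves and is not in check → neither.

neither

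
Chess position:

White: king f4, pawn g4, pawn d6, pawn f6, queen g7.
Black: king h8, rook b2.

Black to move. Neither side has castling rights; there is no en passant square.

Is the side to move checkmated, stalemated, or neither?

checkmate

Black to move; black king on h8.
In check: yes, from the white queen on g7.
King squares — g7: attacked by Pf6; h7: attacked by Qg7; g8: attacked by Qg7.
Legal moves for Black: none.
In check with no legal moves → checkmate.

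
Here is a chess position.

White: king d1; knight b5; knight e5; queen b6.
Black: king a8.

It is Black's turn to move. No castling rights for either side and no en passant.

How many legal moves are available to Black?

Black to move; king on a8.
In check: no.
Legal moves: none.
Count: 0.

0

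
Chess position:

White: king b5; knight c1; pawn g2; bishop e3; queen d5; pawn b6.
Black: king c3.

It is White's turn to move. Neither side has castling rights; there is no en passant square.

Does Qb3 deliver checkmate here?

yes

After Qb3: black king on c3; in check: yes, from the white queen on b3.
King squares — b2: attacked by Qb3; c2: attacked by Qb3; d2: attacked by Be3; b3: attacked by Nc1; d3: attacked by Nc1; b4: attacked by Qb3; c4: attacked by Qb3; d4: attacked by Be3.
Black has no legal moves → checkmate.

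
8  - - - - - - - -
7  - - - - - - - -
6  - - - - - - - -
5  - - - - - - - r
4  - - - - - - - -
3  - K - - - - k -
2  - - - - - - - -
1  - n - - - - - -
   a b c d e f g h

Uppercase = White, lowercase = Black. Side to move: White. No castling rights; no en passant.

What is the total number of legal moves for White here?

6

White to move; king on b3.
In check: no.
Legal moves: Kc4, Kb4, Ka4, Kc2, Kb2, Ka2.
Count: 6.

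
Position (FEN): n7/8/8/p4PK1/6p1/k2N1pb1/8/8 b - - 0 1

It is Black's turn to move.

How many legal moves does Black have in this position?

Black to move; king on a3.
In check: no.
Legal moves: Nc7, Nb6, Bb8, Bc7, Bd6, Be5, Bh4+, Bf4+, Bh2, Bf2, Be1, Ka4, Kb3, Ka2, a4, f2.
Count: 16.

16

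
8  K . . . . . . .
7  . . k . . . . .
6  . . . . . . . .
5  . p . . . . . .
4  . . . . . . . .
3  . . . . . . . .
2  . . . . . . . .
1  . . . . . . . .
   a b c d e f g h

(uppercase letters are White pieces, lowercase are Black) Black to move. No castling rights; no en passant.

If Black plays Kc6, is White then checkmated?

no

After Kc6: white king on a8; in check: no.
White is not in check, so this cannot be checkmate.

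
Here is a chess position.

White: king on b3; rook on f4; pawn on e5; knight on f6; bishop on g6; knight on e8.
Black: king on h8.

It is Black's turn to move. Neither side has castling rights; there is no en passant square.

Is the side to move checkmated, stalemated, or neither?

Black to move; black king on h8.
In check: no.
King squares — g7: attacked by Ne8; h7: attacked by Nf6; g8: attacked by Nf6.
Legal moves for Black: none.
Not in check and no legal moves → stalemate.

stalemate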